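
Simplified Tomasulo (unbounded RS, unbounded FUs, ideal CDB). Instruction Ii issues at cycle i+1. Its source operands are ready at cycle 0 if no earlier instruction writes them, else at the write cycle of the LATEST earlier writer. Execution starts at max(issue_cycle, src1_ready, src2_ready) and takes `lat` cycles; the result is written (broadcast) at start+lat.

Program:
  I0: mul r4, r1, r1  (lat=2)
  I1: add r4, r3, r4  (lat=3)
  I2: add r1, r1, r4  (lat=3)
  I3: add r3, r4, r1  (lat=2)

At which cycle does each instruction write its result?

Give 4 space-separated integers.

I0 mul r4: issue@1 deps=(None,None) exec_start@1 write@3
I1 add r4: issue@2 deps=(None,0) exec_start@3 write@6
I2 add r1: issue@3 deps=(None,1) exec_start@6 write@9
I3 add r3: issue@4 deps=(1,2) exec_start@9 write@11

Answer: 3 6 9 11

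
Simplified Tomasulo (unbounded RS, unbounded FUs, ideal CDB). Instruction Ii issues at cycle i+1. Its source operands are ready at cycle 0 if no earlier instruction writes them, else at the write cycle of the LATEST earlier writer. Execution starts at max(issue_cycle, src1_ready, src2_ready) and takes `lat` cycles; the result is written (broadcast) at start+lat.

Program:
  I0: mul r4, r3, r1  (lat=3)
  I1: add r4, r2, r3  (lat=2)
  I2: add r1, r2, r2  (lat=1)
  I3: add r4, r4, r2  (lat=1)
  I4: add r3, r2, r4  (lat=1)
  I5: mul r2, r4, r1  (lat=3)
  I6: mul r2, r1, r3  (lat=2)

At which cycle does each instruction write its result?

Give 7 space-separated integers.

I0 mul r4: issue@1 deps=(None,None) exec_start@1 write@4
I1 add r4: issue@2 deps=(None,None) exec_start@2 write@4
I2 add r1: issue@3 deps=(None,None) exec_start@3 write@4
I3 add r4: issue@4 deps=(1,None) exec_start@4 write@5
I4 add r3: issue@5 deps=(None,3) exec_start@5 write@6
I5 mul r2: issue@6 deps=(3,2) exec_start@6 write@9
I6 mul r2: issue@7 deps=(2,4) exec_start@7 write@9

Answer: 4 4 4 5 6 9 9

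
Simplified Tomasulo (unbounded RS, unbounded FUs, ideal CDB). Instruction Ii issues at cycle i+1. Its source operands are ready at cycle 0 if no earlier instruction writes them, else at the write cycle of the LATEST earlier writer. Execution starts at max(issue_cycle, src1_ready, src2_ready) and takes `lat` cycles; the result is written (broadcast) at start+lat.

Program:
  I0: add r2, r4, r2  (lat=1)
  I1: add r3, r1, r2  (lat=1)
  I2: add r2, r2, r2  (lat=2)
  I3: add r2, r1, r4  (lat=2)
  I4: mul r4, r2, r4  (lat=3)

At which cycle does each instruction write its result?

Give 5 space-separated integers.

Answer: 2 3 5 6 9

Derivation:
I0 add r2: issue@1 deps=(None,None) exec_start@1 write@2
I1 add r3: issue@2 deps=(None,0) exec_start@2 write@3
I2 add r2: issue@3 deps=(0,0) exec_start@3 write@5
I3 add r2: issue@4 deps=(None,None) exec_start@4 write@6
I4 mul r4: issue@5 deps=(3,None) exec_start@6 write@9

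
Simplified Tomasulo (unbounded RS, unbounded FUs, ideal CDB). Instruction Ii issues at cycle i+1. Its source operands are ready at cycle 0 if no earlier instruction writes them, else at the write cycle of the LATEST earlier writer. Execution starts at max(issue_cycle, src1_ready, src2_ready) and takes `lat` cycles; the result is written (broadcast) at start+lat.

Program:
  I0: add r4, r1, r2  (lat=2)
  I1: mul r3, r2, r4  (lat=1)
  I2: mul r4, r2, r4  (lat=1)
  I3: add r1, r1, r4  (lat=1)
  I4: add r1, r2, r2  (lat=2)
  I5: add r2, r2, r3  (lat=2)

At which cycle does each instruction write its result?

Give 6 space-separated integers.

I0 add r4: issue@1 deps=(None,None) exec_start@1 write@3
I1 mul r3: issue@2 deps=(None,0) exec_start@3 write@4
I2 mul r4: issue@3 deps=(None,0) exec_start@3 write@4
I3 add r1: issue@4 deps=(None,2) exec_start@4 write@5
I4 add r1: issue@5 deps=(None,None) exec_start@5 write@7
I5 add r2: issue@6 deps=(None,1) exec_start@6 write@8

Answer: 3 4 4 5 7 8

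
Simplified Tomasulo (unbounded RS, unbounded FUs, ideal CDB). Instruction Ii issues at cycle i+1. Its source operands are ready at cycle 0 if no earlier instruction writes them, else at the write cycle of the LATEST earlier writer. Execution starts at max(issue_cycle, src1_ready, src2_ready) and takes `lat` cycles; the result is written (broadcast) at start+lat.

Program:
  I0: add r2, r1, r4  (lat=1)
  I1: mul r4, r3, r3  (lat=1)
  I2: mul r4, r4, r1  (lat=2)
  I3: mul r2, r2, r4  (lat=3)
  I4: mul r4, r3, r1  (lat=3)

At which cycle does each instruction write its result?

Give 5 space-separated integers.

Answer: 2 3 5 8 8

Derivation:
I0 add r2: issue@1 deps=(None,None) exec_start@1 write@2
I1 mul r4: issue@2 deps=(None,None) exec_start@2 write@3
I2 mul r4: issue@3 deps=(1,None) exec_start@3 write@5
I3 mul r2: issue@4 deps=(0,2) exec_start@5 write@8
I4 mul r4: issue@5 deps=(None,None) exec_start@5 write@8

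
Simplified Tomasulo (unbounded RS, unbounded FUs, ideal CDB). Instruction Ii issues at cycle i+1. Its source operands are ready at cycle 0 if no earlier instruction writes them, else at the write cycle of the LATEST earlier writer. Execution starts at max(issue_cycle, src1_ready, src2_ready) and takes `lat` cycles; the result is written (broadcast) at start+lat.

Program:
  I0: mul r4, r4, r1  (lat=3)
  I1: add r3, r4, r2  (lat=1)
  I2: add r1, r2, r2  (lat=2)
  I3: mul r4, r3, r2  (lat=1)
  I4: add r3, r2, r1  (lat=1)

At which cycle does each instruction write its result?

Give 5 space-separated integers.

I0 mul r4: issue@1 deps=(None,None) exec_start@1 write@4
I1 add r3: issue@2 deps=(0,None) exec_start@4 write@5
I2 add r1: issue@3 deps=(None,None) exec_start@3 write@5
I3 mul r4: issue@4 deps=(1,None) exec_start@5 write@6
I4 add r3: issue@5 deps=(None,2) exec_start@5 write@6

Answer: 4 5 5 6 6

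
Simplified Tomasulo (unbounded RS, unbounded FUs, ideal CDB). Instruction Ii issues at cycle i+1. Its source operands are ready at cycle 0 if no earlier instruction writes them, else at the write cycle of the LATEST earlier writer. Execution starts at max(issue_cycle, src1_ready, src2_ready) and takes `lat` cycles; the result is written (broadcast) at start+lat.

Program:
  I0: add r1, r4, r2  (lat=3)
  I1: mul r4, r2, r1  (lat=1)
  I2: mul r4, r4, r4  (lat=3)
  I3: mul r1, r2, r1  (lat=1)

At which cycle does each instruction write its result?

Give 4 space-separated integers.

I0 add r1: issue@1 deps=(None,None) exec_start@1 write@4
I1 mul r4: issue@2 deps=(None,0) exec_start@4 write@5
I2 mul r4: issue@3 deps=(1,1) exec_start@5 write@8
I3 mul r1: issue@4 deps=(None,0) exec_start@4 write@5

Answer: 4 5 8 5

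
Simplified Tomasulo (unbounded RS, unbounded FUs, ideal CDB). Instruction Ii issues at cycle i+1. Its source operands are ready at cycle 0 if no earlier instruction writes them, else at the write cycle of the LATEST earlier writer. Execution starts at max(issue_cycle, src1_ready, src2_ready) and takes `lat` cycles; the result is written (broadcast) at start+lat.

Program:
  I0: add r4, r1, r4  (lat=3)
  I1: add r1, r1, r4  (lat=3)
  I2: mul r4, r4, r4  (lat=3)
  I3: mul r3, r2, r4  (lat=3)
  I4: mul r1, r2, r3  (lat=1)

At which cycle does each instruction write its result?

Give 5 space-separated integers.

I0 add r4: issue@1 deps=(None,None) exec_start@1 write@4
I1 add r1: issue@2 deps=(None,0) exec_start@4 write@7
I2 mul r4: issue@3 deps=(0,0) exec_start@4 write@7
I3 mul r3: issue@4 deps=(None,2) exec_start@7 write@10
I4 mul r1: issue@5 deps=(None,3) exec_start@10 write@11

Answer: 4 7 7 10 11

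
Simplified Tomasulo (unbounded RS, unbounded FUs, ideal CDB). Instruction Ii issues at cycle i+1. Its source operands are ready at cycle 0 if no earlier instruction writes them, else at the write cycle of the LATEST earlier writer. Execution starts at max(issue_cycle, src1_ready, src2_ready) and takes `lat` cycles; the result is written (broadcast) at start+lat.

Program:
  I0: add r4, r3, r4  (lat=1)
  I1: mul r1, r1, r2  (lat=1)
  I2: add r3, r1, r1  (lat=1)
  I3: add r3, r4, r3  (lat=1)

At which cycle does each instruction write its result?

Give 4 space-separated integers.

Answer: 2 3 4 5

Derivation:
I0 add r4: issue@1 deps=(None,None) exec_start@1 write@2
I1 mul r1: issue@2 deps=(None,None) exec_start@2 write@3
I2 add r3: issue@3 deps=(1,1) exec_start@3 write@4
I3 add r3: issue@4 deps=(0,2) exec_start@4 write@5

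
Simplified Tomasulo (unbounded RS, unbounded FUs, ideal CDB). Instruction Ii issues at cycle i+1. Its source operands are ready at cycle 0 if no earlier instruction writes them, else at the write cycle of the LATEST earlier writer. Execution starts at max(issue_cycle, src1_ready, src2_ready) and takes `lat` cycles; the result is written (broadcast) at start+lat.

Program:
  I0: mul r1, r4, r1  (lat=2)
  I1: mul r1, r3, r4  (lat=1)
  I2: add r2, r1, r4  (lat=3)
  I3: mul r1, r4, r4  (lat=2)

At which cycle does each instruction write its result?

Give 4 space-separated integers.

I0 mul r1: issue@1 deps=(None,None) exec_start@1 write@3
I1 mul r1: issue@2 deps=(None,None) exec_start@2 write@3
I2 add r2: issue@3 deps=(1,None) exec_start@3 write@6
I3 mul r1: issue@4 deps=(None,None) exec_start@4 write@6

Answer: 3 3 6 6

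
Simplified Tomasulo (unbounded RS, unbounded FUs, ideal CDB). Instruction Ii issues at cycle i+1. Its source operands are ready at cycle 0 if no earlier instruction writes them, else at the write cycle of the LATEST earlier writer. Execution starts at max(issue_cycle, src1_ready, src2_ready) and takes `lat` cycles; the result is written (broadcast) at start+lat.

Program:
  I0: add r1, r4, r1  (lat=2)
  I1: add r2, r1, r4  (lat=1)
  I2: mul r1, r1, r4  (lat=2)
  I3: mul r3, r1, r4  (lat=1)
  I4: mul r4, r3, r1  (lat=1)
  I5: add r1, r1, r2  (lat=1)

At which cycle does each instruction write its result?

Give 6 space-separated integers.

I0 add r1: issue@1 deps=(None,None) exec_start@1 write@3
I1 add r2: issue@2 deps=(0,None) exec_start@3 write@4
I2 mul r1: issue@3 deps=(0,None) exec_start@3 write@5
I3 mul r3: issue@4 deps=(2,None) exec_start@5 write@6
I4 mul r4: issue@5 deps=(3,2) exec_start@6 write@7
I5 add r1: issue@6 deps=(2,1) exec_start@6 write@7

Answer: 3 4 5 6 7 7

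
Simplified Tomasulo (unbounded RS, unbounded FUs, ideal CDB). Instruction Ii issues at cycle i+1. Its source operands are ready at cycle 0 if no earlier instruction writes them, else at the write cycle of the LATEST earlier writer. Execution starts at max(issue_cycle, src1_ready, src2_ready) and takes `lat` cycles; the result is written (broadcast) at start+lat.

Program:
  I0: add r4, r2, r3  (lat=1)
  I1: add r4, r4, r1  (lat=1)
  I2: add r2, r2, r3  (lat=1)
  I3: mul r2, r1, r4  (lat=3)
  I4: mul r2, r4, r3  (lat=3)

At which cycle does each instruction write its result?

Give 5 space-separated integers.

Answer: 2 3 4 7 8

Derivation:
I0 add r4: issue@1 deps=(None,None) exec_start@1 write@2
I1 add r4: issue@2 deps=(0,None) exec_start@2 write@3
I2 add r2: issue@3 deps=(None,None) exec_start@3 write@4
I3 mul r2: issue@4 deps=(None,1) exec_start@4 write@7
I4 mul r2: issue@5 deps=(1,None) exec_start@5 write@8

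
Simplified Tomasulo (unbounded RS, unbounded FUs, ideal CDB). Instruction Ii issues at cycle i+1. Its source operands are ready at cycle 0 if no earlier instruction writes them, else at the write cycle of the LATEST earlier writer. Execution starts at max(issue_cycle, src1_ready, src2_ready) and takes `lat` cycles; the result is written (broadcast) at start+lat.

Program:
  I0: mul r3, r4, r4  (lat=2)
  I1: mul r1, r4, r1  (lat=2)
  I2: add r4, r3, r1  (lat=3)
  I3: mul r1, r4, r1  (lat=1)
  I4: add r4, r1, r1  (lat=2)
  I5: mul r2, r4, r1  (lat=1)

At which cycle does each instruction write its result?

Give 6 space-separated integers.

Answer: 3 4 7 8 10 11

Derivation:
I0 mul r3: issue@1 deps=(None,None) exec_start@1 write@3
I1 mul r1: issue@2 deps=(None,None) exec_start@2 write@4
I2 add r4: issue@3 deps=(0,1) exec_start@4 write@7
I3 mul r1: issue@4 deps=(2,1) exec_start@7 write@8
I4 add r4: issue@5 deps=(3,3) exec_start@8 write@10
I5 mul r2: issue@6 deps=(4,3) exec_start@10 write@11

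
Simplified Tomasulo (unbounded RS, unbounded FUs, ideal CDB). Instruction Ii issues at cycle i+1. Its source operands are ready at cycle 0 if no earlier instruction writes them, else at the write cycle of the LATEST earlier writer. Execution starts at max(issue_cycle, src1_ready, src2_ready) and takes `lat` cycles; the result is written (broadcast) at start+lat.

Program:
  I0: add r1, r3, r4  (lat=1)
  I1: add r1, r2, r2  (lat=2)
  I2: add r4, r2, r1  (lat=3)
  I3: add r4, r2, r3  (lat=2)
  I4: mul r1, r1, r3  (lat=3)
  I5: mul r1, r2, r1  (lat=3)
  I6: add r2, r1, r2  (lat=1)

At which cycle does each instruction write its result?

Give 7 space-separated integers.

I0 add r1: issue@1 deps=(None,None) exec_start@1 write@2
I1 add r1: issue@2 deps=(None,None) exec_start@2 write@4
I2 add r4: issue@3 deps=(None,1) exec_start@4 write@7
I3 add r4: issue@4 deps=(None,None) exec_start@4 write@6
I4 mul r1: issue@5 deps=(1,None) exec_start@5 write@8
I5 mul r1: issue@6 deps=(None,4) exec_start@8 write@11
I6 add r2: issue@7 deps=(5,None) exec_start@11 write@12

Answer: 2 4 7 6 8 11 12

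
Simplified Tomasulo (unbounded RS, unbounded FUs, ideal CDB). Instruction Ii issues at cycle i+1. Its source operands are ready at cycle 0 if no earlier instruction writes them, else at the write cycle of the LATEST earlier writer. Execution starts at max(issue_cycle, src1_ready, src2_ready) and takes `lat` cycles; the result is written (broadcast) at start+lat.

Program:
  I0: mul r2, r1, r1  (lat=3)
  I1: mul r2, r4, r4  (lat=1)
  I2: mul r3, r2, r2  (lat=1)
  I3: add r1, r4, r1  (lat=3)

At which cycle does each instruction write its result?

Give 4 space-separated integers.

I0 mul r2: issue@1 deps=(None,None) exec_start@1 write@4
I1 mul r2: issue@2 deps=(None,None) exec_start@2 write@3
I2 mul r3: issue@3 deps=(1,1) exec_start@3 write@4
I3 add r1: issue@4 deps=(None,None) exec_start@4 write@7

Answer: 4 3 4 7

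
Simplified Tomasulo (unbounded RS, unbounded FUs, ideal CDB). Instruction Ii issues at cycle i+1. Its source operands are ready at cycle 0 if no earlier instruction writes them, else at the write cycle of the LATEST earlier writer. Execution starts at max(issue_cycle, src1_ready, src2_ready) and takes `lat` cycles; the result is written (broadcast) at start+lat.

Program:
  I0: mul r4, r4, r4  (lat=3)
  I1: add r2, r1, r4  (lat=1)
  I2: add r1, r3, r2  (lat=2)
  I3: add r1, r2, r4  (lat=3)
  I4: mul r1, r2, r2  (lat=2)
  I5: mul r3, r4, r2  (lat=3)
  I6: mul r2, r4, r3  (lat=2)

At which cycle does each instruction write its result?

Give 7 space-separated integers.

I0 mul r4: issue@1 deps=(None,None) exec_start@1 write@4
I1 add r2: issue@2 deps=(None,0) exec_start@4 write@5
I2 add r1: issue@3 deps=(None,1) exec_start@5 write@7
I3 add r1: issue@4 deps=(1,0) exec_start@5 write@8
I4 mul r1: issue@5 deps=(1,1) exec_start@5 write@7
I5 mul r3: issue@6 deps=(0,1) exec_start@6 write@9
I6 mul r2: issue@7 deps=(0,5) exec_start@9 write@11

Answer: 4 5 7 8 7 9 11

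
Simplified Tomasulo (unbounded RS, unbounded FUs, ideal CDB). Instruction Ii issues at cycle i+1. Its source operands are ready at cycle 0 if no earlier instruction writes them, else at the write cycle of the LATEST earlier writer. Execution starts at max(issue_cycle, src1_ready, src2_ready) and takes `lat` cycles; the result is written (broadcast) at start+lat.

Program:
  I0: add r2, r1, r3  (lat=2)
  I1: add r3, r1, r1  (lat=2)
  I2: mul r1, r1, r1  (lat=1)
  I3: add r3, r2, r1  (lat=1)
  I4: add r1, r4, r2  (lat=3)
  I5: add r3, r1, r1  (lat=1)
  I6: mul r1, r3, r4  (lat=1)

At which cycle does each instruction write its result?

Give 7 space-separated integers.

I0 add r2: issue@1 deps=(None,None) exec_start@1 write@3
I1 add r3: issue@2 deps=(None,None) exec_start@2 write@4
I2 mul r1: issue@3 deps=(None,None) exec_start@3 write@4
I3 add r3: issue@4 deps=(0,2) exec_start@4 write@5
I4 add r1: issue@5 deps=(None,0) exec_start@5 write@8
I5 add r3: issue@6 deps=(4,4) exec_start@8 write@9
I6 mul r1: issue@7 deps=(5,None) exec_start@9 write@10

Answer: 3 4 4 5 8 9 10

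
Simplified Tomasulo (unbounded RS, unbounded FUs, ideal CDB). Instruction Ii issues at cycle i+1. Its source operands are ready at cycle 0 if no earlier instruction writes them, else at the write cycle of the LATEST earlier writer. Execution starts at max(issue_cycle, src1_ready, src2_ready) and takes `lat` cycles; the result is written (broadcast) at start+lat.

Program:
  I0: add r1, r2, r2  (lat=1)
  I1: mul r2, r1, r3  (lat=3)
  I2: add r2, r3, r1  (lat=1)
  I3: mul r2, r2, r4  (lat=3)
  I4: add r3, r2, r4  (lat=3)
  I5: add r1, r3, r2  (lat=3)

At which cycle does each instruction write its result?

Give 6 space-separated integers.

I0 add r1: issue@1 deps=(None,None) exec_start@1 write@2
I1 mul r2: issue@2 deps=(0,None) exec_start@2 write@5
I2 add r2: issue@3 deps=(None,0) exec_start@3 write@4
I3 mul r2: issue@4 deps=(2,None) exec_start@4 write@7
I4 add r3: issue@5 deps=(3,None) exec_start@7 write@10
I5 add r1: issue@6 deps=(4,3) exec_start@10 write@13

Answer: 2 5 4 7 10 13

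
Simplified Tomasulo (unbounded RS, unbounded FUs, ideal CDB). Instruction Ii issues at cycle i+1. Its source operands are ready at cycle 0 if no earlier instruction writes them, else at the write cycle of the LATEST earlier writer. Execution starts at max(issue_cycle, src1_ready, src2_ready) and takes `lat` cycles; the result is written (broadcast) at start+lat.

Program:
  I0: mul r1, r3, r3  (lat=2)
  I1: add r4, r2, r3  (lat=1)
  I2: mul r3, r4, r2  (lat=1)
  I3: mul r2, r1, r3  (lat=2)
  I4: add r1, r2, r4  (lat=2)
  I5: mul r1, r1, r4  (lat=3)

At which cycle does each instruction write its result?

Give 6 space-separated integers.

Answer: 3 3 4 6 8 11

Derivation:
I0 mul r1: issue@1 deps=(None,None) exec_start@1 write@3
I1 add r4: issue@2 deps=(None,None) exec_start@2 write@3
I2 mul r3: issue@3 deps=(1,None) exec_start@3 write@4
I3 mul r2: issue@4 deps=(0,2) exec_start@4 write@6
I4 add r1: issue@5 deps=(3,1) exec_start@6 write@8
I5 mul r1: issue@6 deps=(4,1) exec_start@8 write@11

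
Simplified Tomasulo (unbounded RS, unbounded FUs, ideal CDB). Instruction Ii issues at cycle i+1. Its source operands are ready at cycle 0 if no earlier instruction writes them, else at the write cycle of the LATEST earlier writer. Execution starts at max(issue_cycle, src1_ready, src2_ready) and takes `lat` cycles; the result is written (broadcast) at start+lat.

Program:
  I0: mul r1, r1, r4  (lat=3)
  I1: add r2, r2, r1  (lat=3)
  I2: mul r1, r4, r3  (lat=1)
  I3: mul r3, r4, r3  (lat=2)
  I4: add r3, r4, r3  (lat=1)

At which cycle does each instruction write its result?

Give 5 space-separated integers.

I0 mul r1: issue@1 deps=(None,None) exec_start@1 write@4
I1 add r2: issue@2 deps=(None,0) exec_start@4 write@7
I2 mul r1: issue@3 deps=(None,None) exec_start@3 write@4
I3 mul r3: issue@4 deps=(None,None) exec_start@4 write@6
I4 add r3: issue@5 deps=(None,3) exec_start@6 write@7

Answer: 4 7 4 6 7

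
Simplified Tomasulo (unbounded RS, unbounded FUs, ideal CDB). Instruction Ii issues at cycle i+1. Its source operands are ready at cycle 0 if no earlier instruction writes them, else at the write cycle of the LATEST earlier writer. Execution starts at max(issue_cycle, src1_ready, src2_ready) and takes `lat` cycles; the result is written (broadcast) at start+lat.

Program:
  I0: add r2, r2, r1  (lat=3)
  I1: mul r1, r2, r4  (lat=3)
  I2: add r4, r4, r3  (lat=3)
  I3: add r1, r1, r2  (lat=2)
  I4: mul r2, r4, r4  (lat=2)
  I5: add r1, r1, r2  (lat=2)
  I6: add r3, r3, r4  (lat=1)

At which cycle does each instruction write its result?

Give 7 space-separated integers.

I0 add r2: issue@1 deps=(None,None) exec_start@1 write@4
I1 mul r1: issue@2 deps=(0,None) exec_start@4 write@7
I2 add r4: issue@3 deps=(None,None) exec_start@3 write@6
I3 add r1: issue@4 deps=(1,0) exec_start@7 write@9
I4 mul r2: issue@5 deps=(2,2) exec_start@6 write@8
I5 add r1: issue@6 deps=(3,4) exec_start@9 write@11
I6 add r3: issue@7 deps=(None,2) exec_start@7 write@8

Answer: 4 7 6 9 8 11 8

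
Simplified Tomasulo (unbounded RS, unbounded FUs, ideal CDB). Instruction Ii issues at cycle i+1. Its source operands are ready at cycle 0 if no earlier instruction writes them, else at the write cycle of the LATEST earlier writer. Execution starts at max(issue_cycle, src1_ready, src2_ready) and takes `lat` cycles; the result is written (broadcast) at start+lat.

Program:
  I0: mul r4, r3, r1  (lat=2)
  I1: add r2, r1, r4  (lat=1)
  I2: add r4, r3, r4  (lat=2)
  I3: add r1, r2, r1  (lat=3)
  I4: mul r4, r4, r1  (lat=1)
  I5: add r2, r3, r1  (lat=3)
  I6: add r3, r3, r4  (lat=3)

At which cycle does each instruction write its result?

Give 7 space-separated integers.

I0 mul r4: issue@1 deps=(None,None) exec_start@1 write@3
I1 add r2: issue@2 deps=(None,0) exec_start@3 write@4
I2 add r4: issue@3 deps=(None,0) exec_start@3 write@5
I3 add r1: issue@4 deps=(1,None) exec_start@4 write@7
I4 mul r4: issue@5 deps=(2,3) exec_start@7 write@8
I5 add r2: issue@6 deps=(None,3) exec_start@7 write@10
I6 add r3: issue@7 deps=(None,4) exec_start@8 write@11

Answer: 3 4 5 7 8 10 11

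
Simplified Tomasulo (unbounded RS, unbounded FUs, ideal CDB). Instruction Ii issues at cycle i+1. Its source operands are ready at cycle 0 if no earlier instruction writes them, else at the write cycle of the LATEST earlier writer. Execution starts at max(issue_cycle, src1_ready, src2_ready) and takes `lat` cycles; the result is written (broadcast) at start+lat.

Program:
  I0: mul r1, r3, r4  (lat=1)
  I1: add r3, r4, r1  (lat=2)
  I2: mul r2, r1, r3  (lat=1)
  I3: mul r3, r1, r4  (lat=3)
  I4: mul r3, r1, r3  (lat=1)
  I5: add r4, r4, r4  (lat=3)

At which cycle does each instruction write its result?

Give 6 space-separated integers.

I0 mul r1: issue@1 deps=(None,None) exec_start@1 write@2
I1 add r3: issue@2 deps=(None,0) exec_start@2 write@4
I2 mul r2: issue@3 deps=(0,1) exec_start@4 write@5
I3 mul r3: issue@4 deps=(0,None) exec_start@4 write@7
I4 mul r3: issue@5 deps=(0,3) exec_start@7 write@8
I5 add r4: issue@6 deps=(None,None) exec_start@6 write@9

Answer: 2 4 5 7 8 9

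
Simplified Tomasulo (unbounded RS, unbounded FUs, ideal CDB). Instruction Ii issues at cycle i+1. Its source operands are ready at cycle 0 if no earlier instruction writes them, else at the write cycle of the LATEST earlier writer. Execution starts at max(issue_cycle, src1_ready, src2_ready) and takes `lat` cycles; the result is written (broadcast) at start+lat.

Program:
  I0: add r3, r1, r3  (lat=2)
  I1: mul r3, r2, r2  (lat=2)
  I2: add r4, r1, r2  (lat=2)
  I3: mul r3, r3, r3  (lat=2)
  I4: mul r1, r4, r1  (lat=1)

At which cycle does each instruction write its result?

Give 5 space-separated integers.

I0 add r3: issue@1 deps=(None,None) exec_start@1 write@3
I1 mul r3: issue@2 deps=(None,None) exec_start@2 write@4
I2 add r4: issue@3 deps=(None,None) exec_start@3 write@5
I3 mul r3: issue@4 deps=(1,1) exec_start@4 write@6
I4 mul r1: issue@5 deps=(2,None) exec_start@5 write@6

Answer: 3 4 5 6 6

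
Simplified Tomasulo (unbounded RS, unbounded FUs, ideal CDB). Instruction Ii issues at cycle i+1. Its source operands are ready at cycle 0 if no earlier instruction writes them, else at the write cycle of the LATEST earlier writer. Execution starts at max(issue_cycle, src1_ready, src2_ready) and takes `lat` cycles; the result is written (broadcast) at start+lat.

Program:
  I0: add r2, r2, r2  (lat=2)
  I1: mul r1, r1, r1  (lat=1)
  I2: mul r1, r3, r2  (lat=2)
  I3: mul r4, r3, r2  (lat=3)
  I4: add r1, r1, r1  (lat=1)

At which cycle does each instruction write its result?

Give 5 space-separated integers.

I0 add r2: issue@1 deps=(None,None) exec_start@1 write@3
I1 mul r1: issue@2 deps=(None,None) exec_start@2 write@3
I2 mul r1: issue@3 deps=(None,0) exec_start@3 write@5
I3 mul r4: issue@4 deps=(None,0) exec_start@4 write@7
I4 add r1: issue@5 deps=(2,2) exec_start@5 write@6

Answer: 3 3 5 7 6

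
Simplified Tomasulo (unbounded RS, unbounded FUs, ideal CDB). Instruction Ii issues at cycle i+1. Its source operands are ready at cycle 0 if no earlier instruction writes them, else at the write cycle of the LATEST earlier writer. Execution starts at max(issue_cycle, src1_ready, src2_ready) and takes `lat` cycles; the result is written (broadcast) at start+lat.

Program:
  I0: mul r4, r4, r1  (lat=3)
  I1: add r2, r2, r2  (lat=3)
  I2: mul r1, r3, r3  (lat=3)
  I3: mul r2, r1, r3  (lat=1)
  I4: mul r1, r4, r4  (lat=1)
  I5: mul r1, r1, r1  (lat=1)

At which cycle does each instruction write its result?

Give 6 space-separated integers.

Answer: 4 5 6 7 6 7

Derivation:
I0 mul r4: issue@1 deps=(None,None) exec_start@1 write@4
I1 add r2: issue@2 deps=(None,None) exec_start@2 write@5
I2 mul r1: issue@3 deps=(None,None) exec_start@3 write@6
I3 mul r2: issue@4 deps=(2,None) exec_start@6 write@7
I4 mul r1: issue@5 deps=(0,0) exec_start@5 write@6
I5 mul r1: issue@6 deps=(4,4) exec_start@6 write@7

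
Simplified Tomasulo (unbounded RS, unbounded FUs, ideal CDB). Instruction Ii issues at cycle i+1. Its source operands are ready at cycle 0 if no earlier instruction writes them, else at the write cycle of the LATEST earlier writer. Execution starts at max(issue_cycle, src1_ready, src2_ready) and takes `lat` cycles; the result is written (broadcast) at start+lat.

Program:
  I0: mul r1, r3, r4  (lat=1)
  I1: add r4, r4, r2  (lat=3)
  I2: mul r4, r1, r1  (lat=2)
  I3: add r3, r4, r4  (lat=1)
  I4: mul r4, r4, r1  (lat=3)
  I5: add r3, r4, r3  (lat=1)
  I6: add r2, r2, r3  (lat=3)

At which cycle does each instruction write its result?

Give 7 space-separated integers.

Answer: 2 5 5 6 8 9 12

Derivation:
I0 mul r1: issue@1 deps=(None,None) exec_start@1 write@2
I1 add r4: issue@2 deps=(None,None) exec_start@2 write@5
I2 mul r4: issue@3 deps=(0,0) exec_start@3 write@5
I3 add r3: issue@4 deps=(2,2) exec_start@5 write@6
I4 mul r4: issue@5 deps=(2,0) exec_start@5 write@8
I5 add r3: issue@6 deps=(4,3) exec_start@8 write@9
I6 add r2: issue@7 deps=(None,5) exec_start@9 write@12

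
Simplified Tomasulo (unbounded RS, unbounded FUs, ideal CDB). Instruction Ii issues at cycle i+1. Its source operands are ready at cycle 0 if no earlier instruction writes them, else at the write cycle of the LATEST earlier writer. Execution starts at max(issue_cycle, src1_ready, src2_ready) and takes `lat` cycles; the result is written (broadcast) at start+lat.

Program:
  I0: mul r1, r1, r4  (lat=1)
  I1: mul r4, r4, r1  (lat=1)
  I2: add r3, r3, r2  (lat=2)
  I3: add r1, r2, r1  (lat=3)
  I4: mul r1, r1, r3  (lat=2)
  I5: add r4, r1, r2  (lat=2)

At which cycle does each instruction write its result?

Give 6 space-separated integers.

I0 mul r1: issue@1 deps=(None,None) exec_start@1 write@2
I1 mul r4: issue@2 deps=(None,0) exec_start@2 write@3
I2 add r3: issue@3 deps=(None,None) exec_start@3 write@5
I3 add r1: issue@4 deps=(None,0) exec_start@4 write@7
I4 mul r1: issue@5 deps=(3,2) exec_start@7 write@9
I5 add r4: issue@6 deps=(4,None) exec_start@9 write@11

Answer: 2 3 5 7 9 11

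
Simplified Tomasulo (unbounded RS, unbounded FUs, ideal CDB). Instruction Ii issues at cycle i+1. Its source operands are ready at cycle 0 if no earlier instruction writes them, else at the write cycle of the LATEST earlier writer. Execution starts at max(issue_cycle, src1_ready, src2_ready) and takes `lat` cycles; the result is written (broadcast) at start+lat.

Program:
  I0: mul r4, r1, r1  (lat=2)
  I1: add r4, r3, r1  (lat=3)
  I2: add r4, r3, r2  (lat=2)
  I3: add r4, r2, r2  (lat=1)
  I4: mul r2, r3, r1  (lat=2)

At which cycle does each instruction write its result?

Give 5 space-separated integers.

I0 mul r4: issue@1 deps=(None,None) exec_start@1 write@3
I1 add r4: issue@2 deps=(None,None) exec_start@2 write@5
I2 add r4: issue@3 deps=(None,None) exec_start@3 write@5
I3 add r4: issue@4 deps=(None,None) exec_start@4 write@5
I4 mul r2: issue@5 deps=(None,None) exec_start@5 write@7

Answer: 3 5 5 5 7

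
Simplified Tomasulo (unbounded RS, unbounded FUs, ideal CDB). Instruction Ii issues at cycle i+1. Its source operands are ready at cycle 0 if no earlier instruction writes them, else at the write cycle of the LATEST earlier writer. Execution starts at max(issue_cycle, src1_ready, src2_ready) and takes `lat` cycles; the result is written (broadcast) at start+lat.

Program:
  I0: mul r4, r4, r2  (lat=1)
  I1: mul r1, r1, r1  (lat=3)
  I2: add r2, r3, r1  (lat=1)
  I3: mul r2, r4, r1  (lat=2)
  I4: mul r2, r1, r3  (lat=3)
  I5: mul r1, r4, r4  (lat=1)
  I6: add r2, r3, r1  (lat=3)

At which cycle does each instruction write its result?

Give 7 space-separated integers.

I0 mul r4: issue@1 deps=(None,None) exec_start@1 write@2
I1 mul r1: issue@2 deps=(None,None) exec_start@2 write@5
I2 add r2: issue@3 deps=(None,1) exec_start@5 write@6
I3 mul r2: issue@4 deps=(0,1) exec_start@5 write@7
I4 mul r2: issue@5 deps=(1,None) exec_start@5 write@8
I5 mul r1: issue@6 deps=(0,0) exec_start@6 write@7
I6 add r2: issue@7 deps=(None,5) exec_start@7 write@10

Answer: 2 5 6 7 8 7 10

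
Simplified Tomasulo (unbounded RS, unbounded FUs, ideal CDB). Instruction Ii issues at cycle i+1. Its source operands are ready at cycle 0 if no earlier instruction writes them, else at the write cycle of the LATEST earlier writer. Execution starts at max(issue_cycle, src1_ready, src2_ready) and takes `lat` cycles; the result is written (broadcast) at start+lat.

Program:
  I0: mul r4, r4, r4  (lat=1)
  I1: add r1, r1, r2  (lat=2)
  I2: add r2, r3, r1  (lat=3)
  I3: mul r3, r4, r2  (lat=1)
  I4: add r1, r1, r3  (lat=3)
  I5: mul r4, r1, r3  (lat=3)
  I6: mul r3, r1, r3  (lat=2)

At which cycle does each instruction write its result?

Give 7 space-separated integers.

Answer: 2 4 7 8 11 14 13

Derivation:
I0 mul r4: issue@1 deps=(None,None) exec_start@1 write@2
I1 add r1: issue@2 deps=(None,None) exec_start@2 write@4
I2 add r2: issue@3 deps=(None,1) exec_start@4 write@7
I3 mul r3: issue@4 deps=(0,2) exec_start@7 write@8
I4 add r1: issue@5 deps=(1,3) exec_start@8 write@11
I5 mul r4: issue@6 deps=(4,3) exec_start@11 write@14
I6 mul r3: issue@7 deps=(4,3) exec_start@11 write@13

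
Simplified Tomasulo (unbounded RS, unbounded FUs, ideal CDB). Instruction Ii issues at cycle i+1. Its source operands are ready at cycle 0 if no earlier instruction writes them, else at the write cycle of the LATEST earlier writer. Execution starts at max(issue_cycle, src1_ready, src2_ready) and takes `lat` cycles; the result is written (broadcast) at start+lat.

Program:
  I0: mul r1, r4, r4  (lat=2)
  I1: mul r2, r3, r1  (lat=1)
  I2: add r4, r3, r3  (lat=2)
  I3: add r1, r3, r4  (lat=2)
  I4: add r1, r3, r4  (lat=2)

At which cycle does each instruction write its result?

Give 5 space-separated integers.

I0 mul r1: issue@1 deps=(None,None) exec_start@1 write@3
I1 mul r2: issue@2 deps=(None,0) exec_start@3 write@4
I2 add r4: issue@3 deps=(None,None) exec_start@3 write@5
I3 add r1: issue@4 deps=(None,2) exec_start@5 write@7
I4 add r1: issue@5 deps=(None,2) exec_start@5 write@7

Answer: 3 4 5 7 7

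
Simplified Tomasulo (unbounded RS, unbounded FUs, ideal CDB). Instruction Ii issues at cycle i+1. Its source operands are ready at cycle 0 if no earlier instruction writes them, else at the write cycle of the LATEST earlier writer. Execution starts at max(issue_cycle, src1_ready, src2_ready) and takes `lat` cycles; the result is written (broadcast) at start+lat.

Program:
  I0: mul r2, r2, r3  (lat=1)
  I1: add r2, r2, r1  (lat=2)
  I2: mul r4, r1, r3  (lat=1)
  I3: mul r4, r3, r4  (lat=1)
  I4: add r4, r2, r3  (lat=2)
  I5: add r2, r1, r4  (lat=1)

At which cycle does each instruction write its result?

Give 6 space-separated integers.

Answer: 2 4 4 5 7 8

Derivation:
I0 mul r2: issue@1 deps=(None,None) exec_start@1 write@2
I1 add r2: issue@2 deps=(0,None) exec_start@2 write@4
I2 mul r4: issue@3 deps=(None,None) exec_start@3 write@4
I3 mul r4: issue@4 deps=(None,2) exec_start@4 write@5
I4 add r4: issue@5 deps=(1,None) exec_start@5 write@7
I5 add r2: issue@6 deps=(None,4) exec_start@7 write@8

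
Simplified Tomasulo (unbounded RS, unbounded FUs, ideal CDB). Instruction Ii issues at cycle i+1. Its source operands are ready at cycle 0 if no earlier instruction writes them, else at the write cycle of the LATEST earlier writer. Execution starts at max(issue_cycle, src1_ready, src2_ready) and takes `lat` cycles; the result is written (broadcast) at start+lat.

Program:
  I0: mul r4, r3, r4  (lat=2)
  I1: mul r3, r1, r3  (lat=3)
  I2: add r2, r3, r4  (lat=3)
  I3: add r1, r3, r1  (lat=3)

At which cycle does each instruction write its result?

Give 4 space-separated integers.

Answer: 3 5 8 8

Derivation:
I0 mul r4: issue@1 deps=(None,None) exec_start@1 write@3
I1 mul r3: issue@2 deps=(None,None) exec_start@2 write@5
I2 add r2: issue@3 deps=(1,0) exec_start@5 write@8
I3 add r1: issue@4 deps=(1,None) exec_start@5 write@8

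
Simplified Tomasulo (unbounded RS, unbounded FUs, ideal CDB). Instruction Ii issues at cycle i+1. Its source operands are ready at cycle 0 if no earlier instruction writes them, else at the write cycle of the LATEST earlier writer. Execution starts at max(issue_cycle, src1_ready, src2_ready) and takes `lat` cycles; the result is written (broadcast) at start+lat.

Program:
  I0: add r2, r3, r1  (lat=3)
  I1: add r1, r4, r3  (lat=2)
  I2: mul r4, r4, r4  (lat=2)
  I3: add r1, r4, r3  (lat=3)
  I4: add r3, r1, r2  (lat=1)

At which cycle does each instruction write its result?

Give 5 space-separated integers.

I0 add r2: issue@1 deps=(None,None) exec_start@1 write@4
I1 add r1: issue@2 deps=(None,None) exec_start@2 write@4
I2 mul r4: issue@3 deps=(None,None) exec_start@3 write@5
I3 add r1: issue@4 deps=(2,None) exec_start@5 write@8
I4 add r3: issue@5 deps=(3,0) exec_start@8 write@9

Answer: 4 4 5 8 9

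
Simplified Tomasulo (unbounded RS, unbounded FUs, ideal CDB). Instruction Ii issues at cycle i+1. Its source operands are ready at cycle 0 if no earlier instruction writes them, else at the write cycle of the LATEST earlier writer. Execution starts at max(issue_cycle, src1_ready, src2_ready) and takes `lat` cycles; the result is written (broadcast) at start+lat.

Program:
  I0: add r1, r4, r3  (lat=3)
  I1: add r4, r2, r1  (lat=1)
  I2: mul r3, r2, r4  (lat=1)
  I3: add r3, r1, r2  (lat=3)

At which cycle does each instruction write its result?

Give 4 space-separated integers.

Answer: 4 5 6 7

Derivation:
I0 add r1: issue@1 deps=(None,None) exec_start@1 write@4
I1 add r4: issue@2 deps=(None,0) exec_start@4 write@5
I2 mul r3: issue@3 deps=(None,1) exec_start@5 write@6
I3 add r3: issue@4 deps=(0,None) exec_start@4 write@7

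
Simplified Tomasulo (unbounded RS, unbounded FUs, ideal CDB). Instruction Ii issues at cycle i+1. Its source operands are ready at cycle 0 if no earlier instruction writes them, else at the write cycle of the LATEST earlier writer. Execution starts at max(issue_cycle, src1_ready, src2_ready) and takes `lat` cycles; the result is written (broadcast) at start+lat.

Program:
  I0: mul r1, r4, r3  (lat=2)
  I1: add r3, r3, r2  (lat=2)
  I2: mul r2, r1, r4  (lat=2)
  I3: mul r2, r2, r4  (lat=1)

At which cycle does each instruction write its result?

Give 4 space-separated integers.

Answer: 3 4 5 6

Derivation:
I0 mul r1: issue@1 deps=(None,None) exec_start@1 write@3
I1 add r3: issue@2 deps=(None,None) exec_start@2 write@4
I2 mul r2: issue@3 deps=(0,None) exec_start@3 write@5
I3 mul r2: issue@4 deps=(2,None) exec_start@5 write@6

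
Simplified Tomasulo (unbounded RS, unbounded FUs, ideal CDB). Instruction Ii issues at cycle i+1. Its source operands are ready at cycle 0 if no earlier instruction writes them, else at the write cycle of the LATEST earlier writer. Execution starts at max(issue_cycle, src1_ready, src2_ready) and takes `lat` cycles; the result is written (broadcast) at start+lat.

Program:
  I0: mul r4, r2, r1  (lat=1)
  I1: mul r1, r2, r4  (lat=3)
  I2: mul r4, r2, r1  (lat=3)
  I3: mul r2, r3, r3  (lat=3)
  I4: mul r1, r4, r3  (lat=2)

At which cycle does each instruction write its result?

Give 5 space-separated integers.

I0 mul r4: issue@1 deps=(None,None) exec_start@1 write@2
I1 mul r1: issue@2 deps=(None,0) exec_start@2 write@5
I2 mul r4: issue@3 deps=(None,1) exec_start@5 write@8
I3 mul r2: issue@4 deps=(None,None) exec_start@4 write@7
I4 mul r1: issue@5 deps=(2,None) exec_start@8 write@10

Answer: 2 5 8 7 10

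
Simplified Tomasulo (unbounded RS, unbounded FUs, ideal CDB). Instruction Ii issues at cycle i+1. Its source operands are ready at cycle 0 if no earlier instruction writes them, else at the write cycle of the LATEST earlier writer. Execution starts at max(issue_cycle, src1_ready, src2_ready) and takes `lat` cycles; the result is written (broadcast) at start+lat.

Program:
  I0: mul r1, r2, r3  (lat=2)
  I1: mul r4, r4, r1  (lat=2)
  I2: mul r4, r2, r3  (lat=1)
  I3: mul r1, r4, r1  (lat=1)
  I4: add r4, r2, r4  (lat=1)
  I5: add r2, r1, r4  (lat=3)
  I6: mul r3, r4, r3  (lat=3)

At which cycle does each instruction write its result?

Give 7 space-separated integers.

I0 mul r1: issue@1 deps=(None,None) exec_start@1 write@3
I1 mul r4: issue@2 deps=(None,0) exec_start@3 write@5
I2 mul r4: issue@3 deps=(None,None) exec_start@3 write@4
I3 mul r1: issue@4 deps=(2,0) exec_start@4 write@5
I4 add r4: issue@5 deps=(None,2) exec_start@5 write@6
I5 add r2: issue@6 deps=(3,4) exec_start@6 write@9
I6 mul r3: issue@7 deps=(4,None) exec_start@7 write@10

Answer: 3 5 4 5 6 9 10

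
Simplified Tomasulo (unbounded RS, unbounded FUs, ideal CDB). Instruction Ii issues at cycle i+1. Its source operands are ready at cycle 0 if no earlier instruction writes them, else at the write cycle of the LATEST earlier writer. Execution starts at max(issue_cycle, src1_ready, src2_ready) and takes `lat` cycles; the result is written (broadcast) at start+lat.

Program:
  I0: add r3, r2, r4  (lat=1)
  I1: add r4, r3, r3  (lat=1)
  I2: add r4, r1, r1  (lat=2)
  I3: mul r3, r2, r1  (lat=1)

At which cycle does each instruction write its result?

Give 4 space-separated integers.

I0 add r3: issue@1 deps=(None,None) exec_start@1 write@2
I1 add r4: issue@2 deps=(0,0) exec_start@2 write@3
I2 add r4: issue@3 deps=(None,None) exec_start@3 write@5
I3 mul r3: issue@4 deps=(None,None) exec_start@4 write@5

Answer: 2 3 5 5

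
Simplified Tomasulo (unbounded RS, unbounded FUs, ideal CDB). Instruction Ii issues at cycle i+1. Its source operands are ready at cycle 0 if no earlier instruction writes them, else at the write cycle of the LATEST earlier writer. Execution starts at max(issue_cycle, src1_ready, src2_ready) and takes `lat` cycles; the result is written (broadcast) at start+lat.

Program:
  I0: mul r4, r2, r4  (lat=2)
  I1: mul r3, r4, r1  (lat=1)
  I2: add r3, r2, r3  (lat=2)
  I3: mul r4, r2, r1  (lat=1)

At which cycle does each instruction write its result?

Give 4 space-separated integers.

Answer: 3 4 6 5

Derivation:
I0 mul r4: issue@1 deps=(None,None) exec_start@1 write@3
I1 mul r3: issue@2 deps=(0,None) exec_start@3 write@4
I2 add r3: issue@3 deps=(None,1) exec_start@4 write@6
I3 mul r4: issue@4 deps=(None,None) exec_start@4 write@5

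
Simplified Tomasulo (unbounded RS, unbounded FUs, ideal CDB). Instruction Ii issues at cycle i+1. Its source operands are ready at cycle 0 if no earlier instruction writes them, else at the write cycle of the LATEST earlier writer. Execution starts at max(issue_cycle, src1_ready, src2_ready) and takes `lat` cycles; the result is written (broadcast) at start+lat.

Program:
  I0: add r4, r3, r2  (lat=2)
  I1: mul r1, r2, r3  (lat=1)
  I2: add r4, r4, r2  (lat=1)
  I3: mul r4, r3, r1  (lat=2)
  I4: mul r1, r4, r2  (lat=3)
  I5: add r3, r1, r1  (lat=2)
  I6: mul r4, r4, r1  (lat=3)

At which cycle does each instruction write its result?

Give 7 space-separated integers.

I0 add r4: issue@1 deps=(None,None) exec_start@1 write@3
I1 mul r1: issue@2 deps=(None,None) exec_start@2 write@3
I2 add r4: issue@3 deps=(0,None) exec_start@3 write@4
I3 mul r4: issue@4 deps=(None,1) exec_start@4 write@6
I4 mul r1: issue@5 deps=(3,None) exec_start@6 write@9
I5 add r3: issue@6 deps=(4,4) exec_start@9 write@11
I6 mul r4: issue@7 deps=(3,4) exec_start@9 write@12

Answer: 3 3 4 6 9 11 12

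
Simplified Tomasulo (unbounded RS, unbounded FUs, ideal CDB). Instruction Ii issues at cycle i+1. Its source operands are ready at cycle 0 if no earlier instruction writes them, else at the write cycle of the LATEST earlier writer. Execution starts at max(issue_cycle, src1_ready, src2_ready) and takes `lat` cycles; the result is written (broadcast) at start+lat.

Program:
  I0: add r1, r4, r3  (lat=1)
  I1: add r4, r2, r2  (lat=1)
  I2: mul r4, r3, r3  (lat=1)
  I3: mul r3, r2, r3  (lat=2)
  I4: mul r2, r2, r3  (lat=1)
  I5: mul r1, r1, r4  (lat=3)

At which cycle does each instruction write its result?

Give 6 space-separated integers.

Answer: 2 3 4 6 7 9

Derivation:
I0 add r1: issue@1 deps=(None,None) exec_start@1 write@2
I1 add r4: issue@2 deps=(None,None) exec_start@2 write@3
I2 mul r4: issue@3 deps=(None,None) exec_start@3 write@4
I3 mul r3: issue@4 deps=(None,None) exec_start@4 write@6
I4 mul r2: issue@5 deps=(None,3) exec_start@6 write@7
I5 mul r1: issue@6 deps=(0,2) exec_start@6 write@9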